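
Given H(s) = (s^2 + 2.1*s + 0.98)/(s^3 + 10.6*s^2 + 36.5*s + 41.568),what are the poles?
Set denominator = 0: s^3 + 10.6*s^2 + 36.5*s + 41.568 = (s + 4.8)(s^2 + 5.8*s + 8.66) = 0 → Poles: -2.9 + 0.5j, -2.9 - 0.5j, -4.8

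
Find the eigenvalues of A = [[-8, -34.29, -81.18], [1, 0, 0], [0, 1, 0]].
Eigenvalues solve det(λI - A) = 0.
Characteristic polynomial: λ^3 + 8*λ^2 + 34.29*λ + 81.18 = 0.
Factor: (λ + 4.4)(λ^2 + 3.6*λ + 18.45) = 0.
Roots: -1.8 + 3.9j, -1.8 - 3.9j, -4.4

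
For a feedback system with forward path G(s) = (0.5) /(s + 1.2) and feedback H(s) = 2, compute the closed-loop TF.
Closed-loop T = G/(1+GH).
Numerator: G_num * H_den = 0.5.
Denominator: G_den * H_den + G_num * H_num = (s + 1.2) + (1) = s + 2.2.
T(s) = (0.5)/(s + 2.2)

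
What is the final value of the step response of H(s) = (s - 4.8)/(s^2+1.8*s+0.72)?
FVT: lim_{t→∞} y(t) = lim_{s→0} s*Y(s) where Y(s) = H(s)/s.
= lim_{s→0} H(s) = H(0) = num(0)/den(0) = -4.8/0.72 = -6.667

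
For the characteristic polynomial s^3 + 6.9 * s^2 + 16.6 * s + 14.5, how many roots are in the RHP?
s^3 + 6.9*s^2 + 16.6*s + 14.5 = (s + 2.9)(s^2 + 4*s + 5). Poles: -2 + 1j, -2 - 1j, -2.9. RHP poles (Re>0): 0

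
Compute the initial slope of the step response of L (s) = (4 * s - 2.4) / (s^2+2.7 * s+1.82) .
IVT: y'(0⁺) = lim_{s→∞} s²·Y(s) = lim_{s→∞} s·L(s).
deg(num) = 1, deg(den) = 2, relative degree = 1, so s·L(s) → (leading num)/(leading den) = 4/1 = 4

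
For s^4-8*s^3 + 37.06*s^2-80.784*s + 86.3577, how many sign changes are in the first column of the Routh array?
Routh array:
s^4: [1, 37.06, 86.3577]; s^3: [-8, -80.784]; s^2: [26.962, 86.3577]; s^1: [-55.1605]; s^0: [86.3577]
First column: [1, -8, 26.962, -55.1605, 86.3577]. Sign changes = 4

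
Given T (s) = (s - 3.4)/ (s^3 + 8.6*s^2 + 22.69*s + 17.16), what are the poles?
Set denominator = 0: s^3 + 8.6*s^2 + 22.69*s + 17.16 = (s + 1.3)(s + 4)(s + 3.3) = 0 → Poles: -1.3, -3.3, -4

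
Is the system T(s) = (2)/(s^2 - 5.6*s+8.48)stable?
Denominator: s^2 - 5.6*s + 8.48. Poles: 2.8 + 0.8j, 2.8 - 0.8j. All Re(p)<0: No (unstable)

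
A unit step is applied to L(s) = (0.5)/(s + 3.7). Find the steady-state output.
FVT: lim_{t→∞} y(t) = lim_{s→0} s*Y(s) where Y(s) = L(s)/s.
= lim_{s→0} L(s) = L(0) = num(0)/den(0) = 0.5/3.7 = 0.1351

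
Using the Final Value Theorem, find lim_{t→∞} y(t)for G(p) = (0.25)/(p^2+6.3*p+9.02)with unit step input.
FVT: lim_{t→∞} y(t) = lim_{p→0} p*Y(p) where Y(p) = G(p)/p.
= lim_{p→0} G(p) = G(0) = num(0)/den(0) = 0.25/9.02 = 0.02772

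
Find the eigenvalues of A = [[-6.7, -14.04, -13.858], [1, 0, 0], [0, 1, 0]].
Eigenvalues solve det(λI - A) = 0.
Characteristic polynomial: λ^3 + 6.7*λ^2 + 14.04*λ + 13.858 = 0.
Factor: (λ + 4.1)(λ^2 + 2.6*λ + 3.38) = 0.
Roots: -1.3 + 1.3j, -1.3 - 1.3j, -4.1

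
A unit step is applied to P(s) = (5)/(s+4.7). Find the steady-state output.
FVT: lim_{t→∞} y(t) = lim_{s→0} s*Y(s) where Y(s) = P(s)/s.
= lim_{s→0} P(s) = P(0) = num(0)/den(0) = 5/4.7 = 1.064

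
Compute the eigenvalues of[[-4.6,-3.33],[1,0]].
Eigenvalues solve det(λI - A) = 0.
Characteristic polynomial: λ^2 + 4.6*λ + 3.33 = 0.
Factor: (λ + 0.9)(λ + 3.7) = 0.
Roots: -0.9, -3.7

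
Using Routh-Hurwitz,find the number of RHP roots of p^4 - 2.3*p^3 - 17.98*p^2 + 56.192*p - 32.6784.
Routh array:
p^4: [1, -17.98, -32.6784]; p^3: [-2.3, 56.192]; p^2: [6.4513, -32.6784]; p^1: [44.5416]; p^0: [-32.6784]
First column: [1, -2.3, 6.4513, 44.5416, -32.6784]. Sign changes = RHP roots = 3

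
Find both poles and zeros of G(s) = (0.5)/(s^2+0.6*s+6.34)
Set denominator = 0: s^2 + 0.6*s + 6.34 = 0 → Poles: -0.3 + 2.5j, -0.3 - 2.5j
Numerator is a nonzero constant (0.5) → Zeros: none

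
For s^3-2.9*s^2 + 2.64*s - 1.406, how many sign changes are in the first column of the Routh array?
Routh array:
s^3: [1, 2.64]; s^2: [-2.9, -1.406]; s^1: [2.15517]; s^0: [-1.406]
First column: [1, -2.9, 2.15517, -1.406]. Sign changes = 3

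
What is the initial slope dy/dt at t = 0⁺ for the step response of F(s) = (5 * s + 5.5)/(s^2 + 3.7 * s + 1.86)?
IVT: y'(0⁺) = lim_{s→∞} s²·Y(s) = lim_{s→∞} s·F(s).
deg(num) = 1, deg(den) = 2, relative degree = 1, so s·F(s) → (leading num)/(leading den) = 5/1 = 5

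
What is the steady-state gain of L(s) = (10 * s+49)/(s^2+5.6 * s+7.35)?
DC gain = L(0) = num(0)/den(0) = 49/7.35 = 6.667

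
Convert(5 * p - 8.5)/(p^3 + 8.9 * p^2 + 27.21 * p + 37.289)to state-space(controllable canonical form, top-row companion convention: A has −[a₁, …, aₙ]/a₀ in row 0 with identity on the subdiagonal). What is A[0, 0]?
Reachable canonical form for den = p^3 + 8.9*p^2 + 27.21*p + 37.289: top row of A = -[a₁,a₂,...,aₙ]/a₀, ones on the subdiagonal, zeros elsewhere.
A = [[-8.9, -27.21, -37.289], [1, 0, 0], [0, 1, 0]].
A[0,0] = -8.9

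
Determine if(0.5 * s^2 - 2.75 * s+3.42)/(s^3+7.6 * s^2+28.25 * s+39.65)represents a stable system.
Denominator: s^3 + 7.6*s^2 + 28.25*s + 39.65 = (s + 2.6)(s^2 + 5*s + 15.25). Poles: -2.5 + 3j, -2.5 - 3j, -2.6. All Re(p)<0: Yes (stable)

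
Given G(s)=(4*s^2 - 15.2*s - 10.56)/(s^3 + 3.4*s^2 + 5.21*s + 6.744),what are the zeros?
Set numerator = 0: 4*s^2 - 15.2*s - 10.56 = 4*(s - 4.4)(s + 0.6) = 0 → Zeros: -0.6, 4.4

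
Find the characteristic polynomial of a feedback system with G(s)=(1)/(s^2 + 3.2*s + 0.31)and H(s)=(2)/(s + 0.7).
Characteristic poly = G_den * H_den + G_num * H_num = (s^3 + 3.9*s^2 + 2.55*s + 0.217) + (2) = s^3 + 3.9*s^2 + 2.55*s + 2.217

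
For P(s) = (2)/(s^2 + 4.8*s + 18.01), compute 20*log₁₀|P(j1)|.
Substitute s = j*1: P(j1) = 0.108906 - 0.0307318j.
|P(j1)| = sqrt(Re² + Im²) = 0.1132.
20*log₁₀(0.1132) = -18.93 dB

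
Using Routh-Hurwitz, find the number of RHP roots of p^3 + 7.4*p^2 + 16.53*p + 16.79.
Routh array:
p^3: [1, 16.53]; p^2: [7.4, 16.79]; p^1: [14.2611]; p^0: [16.79]
First column: [1, 7.4, 14.2611, 16.79]. Sign changes = RHP roots = 0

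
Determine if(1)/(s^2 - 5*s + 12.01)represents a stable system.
Denominator: s^2 - 5*s + 12.01. Poles: 2.5 + 2.4j, 2.5 - 2.4j. All Re(p)<0: No (unstable)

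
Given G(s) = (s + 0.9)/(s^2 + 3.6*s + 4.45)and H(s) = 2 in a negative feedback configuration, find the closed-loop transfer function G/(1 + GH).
Closed-loop T = G/(1+GH).
Numerator: G_num * H_den = s + 0.9.
Denominator: G_den * H_den + G_num * H_num = (s^2 + 3.6*s + 4.45) + (2*s + 1.8) = s^2 + 5.6*s + 6.25.
T(s) = (s + 0.9)/(s^2 + 5.6*s + 6.25)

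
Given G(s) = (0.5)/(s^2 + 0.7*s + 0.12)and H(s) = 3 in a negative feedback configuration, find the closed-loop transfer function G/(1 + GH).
Closed-loop T = G/(1+GH).
Numerator: G_num * H_den = 0.5.
Denominator: G_den * H_den + G_num * H_num = (s^2 + 0.7*s + 0.12) + (1.5) = s^2 + 0.7*s + 1.62.
T(s) = (0.5)/(s^2 + 0.7*s + 1.62)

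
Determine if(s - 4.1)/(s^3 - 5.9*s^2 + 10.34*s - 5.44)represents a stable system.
Denominator: s^3 - 5.9*s^2 + 10.34*s - 5.44 = (s - 1.7)(s - 3.2)(s - 1). Poles: 1, 1.7, 3.2. All Re(p)<0: No (unstable)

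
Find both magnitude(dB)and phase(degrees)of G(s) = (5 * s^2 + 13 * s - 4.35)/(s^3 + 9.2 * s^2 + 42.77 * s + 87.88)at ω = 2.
Substitute s = j*2: G(j2) = 0.0895704 + 0.373037j.
|G| = 20*log₁₀(sqrt(Re²+Im²)) = -8.32 dB.
∠G = atan2(Im, Re) = 76.50°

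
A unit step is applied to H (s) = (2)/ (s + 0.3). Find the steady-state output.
FVT: lim_{t→∞} y(t) = lim_{s→0} s*Y(s) where Y(s) = H(s)/s.
= lim_{s→0} H(s) = H(0) = num(0)/den(0) = 2/0.3 = 6.667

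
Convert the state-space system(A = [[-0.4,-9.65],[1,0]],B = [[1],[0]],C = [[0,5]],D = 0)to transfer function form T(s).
T(s) = C(sI - A)⁻¹B + D.
Characteristic polynomial det(sI - A) = s^2 + 0.4*s + 9.65.
Numerator from C·adj(sI-A)·B + D·det(sI-A) = 5.
T(s) = (5)/(s^2 + 0.4*s + 9.65)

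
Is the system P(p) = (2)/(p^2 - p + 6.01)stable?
Denominator: p^2 - p + 6.01. Poles: 0.5 + 2.4j, 0.5 - 2.4j. All Re(p)<0: No (unstable)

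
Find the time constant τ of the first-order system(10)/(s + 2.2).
First-order system: τ = -1/pole. Pole = -2.2. τ = -1/(-2.2) = 0.4545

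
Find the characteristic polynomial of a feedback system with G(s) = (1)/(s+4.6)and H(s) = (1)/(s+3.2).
Characteristic poly = G_den * H_den + G_num * H_num = (s^2 + 7.8*s + 14.72) + (1) = s^2 + 7.8*s + 15.72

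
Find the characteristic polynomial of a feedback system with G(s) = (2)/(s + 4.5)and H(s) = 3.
Characteristic poly = G_den * H_den + G_num * H_num = (s + 4.5) + (6) = s + 10.5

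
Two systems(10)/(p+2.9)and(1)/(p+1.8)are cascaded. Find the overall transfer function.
Series: H = H₁ · H₂ = (n₁·n₂)/(d₁·d₂).
Num: n₁·n₂ = 10. Den: d₁·d₂ = p^2 + 4.7*p + 5.22.
H(p) = (10)/(p^2 + 4.7*p + 5.22)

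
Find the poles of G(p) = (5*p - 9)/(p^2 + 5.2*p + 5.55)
Set denominator = 0: p^2 + 5.2*p + 5.55 = (p + 3.7)(p + 1.5) = 0 → Poles: -1.5, -3.7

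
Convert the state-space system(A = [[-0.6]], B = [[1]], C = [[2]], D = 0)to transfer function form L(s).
L(s) = C(sI - A)⁻¹B + D.
Characteristic polynomial det(sI - A) = s + 0.6.
Numerator from C·adj(sI-A)·B + D·det(sI-A) = 2.
L(s) = (2)/(s + 0.6)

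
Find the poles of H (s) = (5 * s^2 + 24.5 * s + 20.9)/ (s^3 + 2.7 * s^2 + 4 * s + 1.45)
Set denominator = 0: s^3 + 2.7*s^2 + 4*s + 1.45 = (s + 0.5)(s^2 + 2.2*s + 2.9) = 0 → Poles: -0.5, -1.1 + 1.3j, -1.1 - 1.3j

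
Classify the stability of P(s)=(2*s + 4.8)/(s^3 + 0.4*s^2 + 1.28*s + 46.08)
Denominator: s^3 + 0.4*s^2 + 1.28*s + 46.08 = (s + 3.6)(s^2 - 3.2*s + 12.8). Poles: -3.6, 1.6 + 3.2j, 1.6 - 3.2j. Unstable (2 pole(s) in RHP)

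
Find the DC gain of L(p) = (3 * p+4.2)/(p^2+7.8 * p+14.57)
DC gain = L(0) = num(0)/den(0) = 4.2/14.57 = 0.2883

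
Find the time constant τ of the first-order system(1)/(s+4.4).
First-order system: τ = -1/pole. Pole = -4.4. τ = -1/(-4.4) = 0.2273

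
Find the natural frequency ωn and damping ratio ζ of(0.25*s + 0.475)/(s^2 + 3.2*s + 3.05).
Underdamped: complex pole -1.6 + 0.7j. ωn = |pole| = 1.746, ζ = -Re(pole)/ωn = 0.9162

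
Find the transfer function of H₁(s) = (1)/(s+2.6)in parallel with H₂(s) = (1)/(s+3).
Parallel: H = H₁ + H₂ = (n₁·d₂ + n₂·d₁)/(d₁·d₂).
n₁·d₂ = s + 3. n₂·d₁ = s + 2.6. Sum = 2*s + 5.6. d₁·d₂ = s^2 + 5.6*s + 7.8.
H(s) = (2*s + 5.6)/(s^2 + 5.6*s + 7.8)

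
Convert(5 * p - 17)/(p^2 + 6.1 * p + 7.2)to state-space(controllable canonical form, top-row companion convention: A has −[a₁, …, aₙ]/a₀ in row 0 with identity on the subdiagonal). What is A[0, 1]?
Reachable canonical form for den = p^2 + 6.1*p + 7.2: top row of A = -[a₁,a₂,...,aₙ]/a₀, ones on the subdiagonal, zeros elsewhere.
A = [[-6.1, -7.2], [1, 0]].
A[0,1] = -7.2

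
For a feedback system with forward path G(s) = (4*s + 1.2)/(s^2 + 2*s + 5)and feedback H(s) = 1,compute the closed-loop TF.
Closed-loop T = G/(1+GH).
Numerator: G_num * H_den = 4*s + 1.2.
Denominator: G_den * H_den + G_num * H_num = (s^2 + 2*s + 5) + (4*s + 1.2) = s^2 + 6*s + 6.2.
T(s) = (4*s + 1.2)/(s^2 + 6*s + 6.2)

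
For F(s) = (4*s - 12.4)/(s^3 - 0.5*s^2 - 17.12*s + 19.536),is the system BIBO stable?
Denominator: s^3 - 0.5*s^2 - 17.12*s + 19.536 = (s - 3.7)(s - 1.2)(s + 4.4). Poles: -4.4, 1.2, 3.7. All Re(p)<0: No (unstable)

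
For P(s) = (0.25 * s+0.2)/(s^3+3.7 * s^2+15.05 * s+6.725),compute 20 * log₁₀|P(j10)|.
Substitute s = j*10: P(j10) = -0.00257305 - 0.000864891j.
|P(j10)| = sqrt(Re² + Im²) = 0.002715.
20*log₁₀(0.002715) = -51.33 dB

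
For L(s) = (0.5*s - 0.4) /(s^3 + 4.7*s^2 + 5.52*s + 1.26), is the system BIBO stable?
Denominator: s^3 + 4.7*s^2 + 5.52*s + 1.26 = (s + 0.3)(s + 3)(s + 1.4). Poles: -0.3, -1.4, -3. All Re(p)<0: Yes (stable)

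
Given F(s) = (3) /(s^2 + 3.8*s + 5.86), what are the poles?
Set denominator = 0: s^2 + 3.8*s + 5.86 = 0 → Poles: -1.9 + 1.5j, -1.9 - 1.5j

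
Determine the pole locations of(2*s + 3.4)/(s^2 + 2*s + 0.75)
Set denominator = 0: s^2 + 2*s + 0.75 = (s + 0.5)(s + 1.5) = 0 → Poles: -0.5, -1.5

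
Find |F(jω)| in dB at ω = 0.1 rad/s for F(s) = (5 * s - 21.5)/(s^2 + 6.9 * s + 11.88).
Substitute s = j*0.1: F(j0.1) = -1.80275 + 0.146916j.
|F(j0.1)| = sqrt(Re² + Im²) = 1.809.
20*log₁₀(1.809) = 5.15 dB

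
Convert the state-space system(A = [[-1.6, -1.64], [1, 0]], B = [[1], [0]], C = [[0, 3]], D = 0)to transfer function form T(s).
T(s) = C(sI - A)⁻¹B + D.
Characteristic polynomial det(sI - A) = s^2 + 1.6*s + 1.64.
Numerator from C·adj(sI-A)·B + D·det(sI-A) = 3.
T(s) = (3)/(s^2 + 1.6*s + 1.64)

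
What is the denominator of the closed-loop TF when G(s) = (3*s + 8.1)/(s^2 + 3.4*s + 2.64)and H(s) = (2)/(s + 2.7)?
Characteristic poly = G_den * H_den + G_num * H_num = (s^3 + 6.1*s^2 + 11.82*s + 7.128) + (6*s + 16.2) = s^3 + 6.1*s^2 + 17.82*s + 23.328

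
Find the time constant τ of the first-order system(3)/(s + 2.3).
First-order system: τ = -1/pole. Pole = -2.3. τ = -1/(-2.3) = 0.4348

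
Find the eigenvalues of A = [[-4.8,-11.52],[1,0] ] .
Eigenvalues solve det(λI - A) = 0.
Characteristic polynomial: λ^2 + 4.8*λ + 11.52 = 0.
Roots: -2.4 + 2.4j, -2.4 - 2.4j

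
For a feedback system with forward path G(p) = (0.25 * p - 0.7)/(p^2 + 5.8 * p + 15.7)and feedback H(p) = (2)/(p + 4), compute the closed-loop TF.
Closed-loop T = G/(1+GH).
Numerator: G_num * H_den = 0.25*p^2 + 0.3*p - 2.8.
Denominator: G_den * H_den + G_num * H_num = (p^3 + 9.8*p^2 + 38.9*p + 62.8) + (0.5*p - 1.4) = p^3 + 9.8*p^2 + 39.4*p + 61.4.
T(p) = (0.25*p^2 + 0.3*p - 2.8)/(p^3 + 9.8*p^2 + 39.4*p + 61.4)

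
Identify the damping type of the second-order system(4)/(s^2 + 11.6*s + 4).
Standard form: ωn²/(s²+2ζωn·s+ωn²) gives ωn=2, ζ=2.9.
Overdamped (ζ = 2.9 > 1)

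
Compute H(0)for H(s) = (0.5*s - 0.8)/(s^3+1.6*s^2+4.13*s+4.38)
DC gain = H(0) = num(0)/den(0) = -0.8/4.38 = -0.1826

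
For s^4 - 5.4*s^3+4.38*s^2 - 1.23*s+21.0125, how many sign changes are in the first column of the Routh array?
Routh array:
s^4: [1, 4.38, 21.0125]; s^3: [-5.4, -1.23]; s^2: [4.15222, 21.0125]; s^1: [26.0969]; s^0: [21.0125]
First column: [1, -5.4, 4.15222, 26.0969, 21.0125]. Sign changes = 2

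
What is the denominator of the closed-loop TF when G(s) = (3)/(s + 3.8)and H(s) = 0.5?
Characteristic poly = G_den * H_den + G_num * H_num = (s + 3.8) + (1.5) = s + 5.3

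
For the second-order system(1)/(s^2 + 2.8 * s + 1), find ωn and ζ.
Standard form: ωn²/(s²+2ζωn·s+ωn²).
const=1=ωn² → ωn=1, s coeff=2.8=2ζωn → ζ=1.4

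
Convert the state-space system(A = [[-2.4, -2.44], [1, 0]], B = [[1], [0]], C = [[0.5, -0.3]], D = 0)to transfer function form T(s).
T(s) = C(sI - A)⁻¹B + D.
Characteristic polynomial det(sI - A) = s^2 + 2.4*s + 2.44.
Numerator from C·adj(sI-A)·B + D·det(sI-A) = 0.5*s - 0.3.
T(s) = (0.5*s - 0.3)/(s^2 + 2.4*s + 2.44)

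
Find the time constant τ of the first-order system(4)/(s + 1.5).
First-order system: τ = -1/pole. Pole = -1.5. τ = -1/(-1.5) = 0.6667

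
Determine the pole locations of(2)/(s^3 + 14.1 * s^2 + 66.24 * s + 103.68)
Set denominator = 0: s^3 + 14.1*s^2 + 66.24*s + 103.68 = (s + 4.8)(s + 4.5)(s + 4.8) = 0 → Poles: -4.5, -4.8, -4.8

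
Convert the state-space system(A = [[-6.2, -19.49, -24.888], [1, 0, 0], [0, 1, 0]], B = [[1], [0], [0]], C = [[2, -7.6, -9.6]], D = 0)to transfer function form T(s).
T(s) = C(sI - A)⁻¹B + D.
Characteristic polynomial det(sI - A) = s^3 + 6.2*s^2 + 19.49*s + 24.888.
Numerator from C·adj(sI-A)·B + D·det(sI-A) = 2*s^2 - 7.6*s - 9.6.
T(s) = (2*s^2 - 7.6*s - 9.6)/(s^3 + 6.2*s^2 + 19.49*s + 24.888)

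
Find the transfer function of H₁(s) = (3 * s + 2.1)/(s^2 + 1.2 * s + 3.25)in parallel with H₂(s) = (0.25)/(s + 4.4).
Parallel: H = H₁ + H₂ = (n₁·d₂ + n₂·d₁)/(d₁·d₂).
n₁·d₂ = 3*s^2 + 15.3*s + 9.24. n₂·d₁ = 0.25*s^2 + 0.3*s + 0.8125. Sum = 3.25*s^2 + 15.6*s + 10.0525. d₁·d₂ = s^3 + 5.6*s^2 + 8.53*s + 14.3.
H(s) = (3.25*s^2 + 15.6*s + 10.0525)/(s^3 + 5.6*s^2 + 8.53*s + 14.3)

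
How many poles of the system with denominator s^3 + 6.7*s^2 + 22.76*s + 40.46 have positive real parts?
s^3 + 6.7*s^2 + 22.76*s + 40.46 = (s + 3.5)(s^2 + 3.2*s + 11.56). Poles: -1.6 + 3j, -1.6 - 3j, -3.5. RHP poles (Re>0): 0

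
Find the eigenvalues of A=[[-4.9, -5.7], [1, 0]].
Eigenvalues solve det(λI - A) = 0.
Characteristic polynomial: λ^2 + 4.9*λ + 5.7 = 0.
Factor: (λ + 3)(λ + 1.9) = 0.
Roots: -1.9, -3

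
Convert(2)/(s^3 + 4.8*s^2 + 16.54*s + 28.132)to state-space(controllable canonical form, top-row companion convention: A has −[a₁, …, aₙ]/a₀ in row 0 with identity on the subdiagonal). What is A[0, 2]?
Reachable canonical form for den = s^3 + 4.8*s^2 + 16.54*s + 28.132: top row of A = -[a₁,a₂,...,aₙ]/a₀, ones on the subdiagonal, zeros elsewhere.
A = [[-4.8, -16.54, -28.132], [1, 0, 0], [0, 1, 0]].
A[0,2] = -28.132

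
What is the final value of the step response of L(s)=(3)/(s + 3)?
FVT: lim_{t→∞} y(t) = lim_{s→0} s*Y(s) where Y(s) = L(s)/s.
= lim_{s→0} L(s) = L(0) = num(0)/den(0) = 3/3 = 1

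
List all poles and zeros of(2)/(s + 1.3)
Set denominator = 0: s + 1.3 = 0 → Poles: -1.3
Numerator is a nonzero constant (2) → Zeros: none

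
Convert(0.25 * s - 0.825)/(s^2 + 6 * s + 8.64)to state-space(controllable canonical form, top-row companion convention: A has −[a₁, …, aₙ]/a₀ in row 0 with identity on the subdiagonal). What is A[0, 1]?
Reachable canonical form for den = s^2 + 6*s + 8.64: top row of A = -[a₁,a₂,...,aₙ]/a₀, ones on the subdiagonal, zeros elsewhere.
A = [[-6, -8.64], [1, 0]].
A[0,1] = -8.64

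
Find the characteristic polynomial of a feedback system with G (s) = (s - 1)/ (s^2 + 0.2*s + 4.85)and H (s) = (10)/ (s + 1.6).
Characteristic poly = G_den * H_den + G_num * H_num = (s^3 + 1.8*s^2 + 5.17*s + 7.76) + (10*s - 10) = s^3 + 1.8*s^2 + 15.17*s - 2.24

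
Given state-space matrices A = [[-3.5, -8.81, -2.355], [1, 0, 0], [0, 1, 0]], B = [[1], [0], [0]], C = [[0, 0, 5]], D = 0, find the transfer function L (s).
L(s) = C(sI - A)⁻¹B + D.
Characteristic polynomial det(sI - A) = s^3 + 3.5*s^2 + 8.81*s + 2.355.
Numerator from C·adj(sI-A)·B + D·det(sI-A) = 5.
L(s) = (5)/(s^3 + 3.5*s^2 + 8.81*s + 2.355)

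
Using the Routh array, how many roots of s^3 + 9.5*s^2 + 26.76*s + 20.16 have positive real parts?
Routh array:
s^3: [1, 26.76]; s^2: [9.5, 20.16]; s^1: [24.6379]; s^0: [20.16]
First column: [1, 9.5, 24.6379, 20.16]. Sign changes = RHP roots = 0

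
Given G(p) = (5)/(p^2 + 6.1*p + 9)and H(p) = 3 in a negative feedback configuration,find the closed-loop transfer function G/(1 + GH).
Closed-loop T = G/(1+GH).
Numerator: G_num * H_den = 5.
Denominator: G_den * H_den + G_num * H_num = (p^2 + 6.1*p + 9) + (15) = p^2 + 6.1*p + 24.
T(p) = (5)/(p^2 + 6.1*p + 24)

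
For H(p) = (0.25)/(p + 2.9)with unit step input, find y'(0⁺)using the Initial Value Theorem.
IVT: y'(0⁺) = lim_{p→∞} p²·Y(p) = lim_{p→∞} p·H(p).
deg(num) = 0, deg(den) = 1, relative degree = 1, so p·H(p) → (leading num)/(leading den) = 0.25/1 = 0.25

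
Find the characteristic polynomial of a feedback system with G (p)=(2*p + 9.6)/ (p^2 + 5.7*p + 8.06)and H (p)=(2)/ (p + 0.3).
Characteristic poly = G_den * H_den + G_num * H_num = (p^3 + 6*p^2 + 9.77*p + 2.418) + (4*p + 19.2) = p^3 + 6*p^2 + 13.77*p + 21.618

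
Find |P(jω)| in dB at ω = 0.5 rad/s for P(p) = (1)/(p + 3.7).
Substitute p = j*0.5: P(j0.5) = 0.265423 - 0.035868j.
|P(j0.5)| = sqrt(Re² + Im²) = 0.2678.
20*log₁₀(0.2678) = -11.44 dB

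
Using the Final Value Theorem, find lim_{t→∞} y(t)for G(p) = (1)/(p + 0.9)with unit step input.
FVT: lim_{t→∞} y(t) = lim_{p→0} p*Y(p) where Y(p) = G(p)/p.
= lim_{p→0} G(p) = G(0) = num(0)/den(0) = 1/0.9 = 1.111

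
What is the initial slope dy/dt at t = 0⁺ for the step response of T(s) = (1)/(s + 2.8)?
IVT: y'(0⁺) = lim_{s→∞} s²·Y(s) = lim_{s→∞} s·T(s).
deg(num) = 0, deg(den) = 1, relative degree = 1, so s·T(s) → (leading num)/(leading den) = 1/1 = 1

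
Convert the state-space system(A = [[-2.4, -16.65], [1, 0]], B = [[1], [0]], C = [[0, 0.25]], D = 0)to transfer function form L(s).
L(s) = C(sI - A)⁻¹B + D.
Characteristic polynomial det(sI - A) = s^2 + 2.4*s + 16.65.
Numerator from C·adj(sI-A)·B + D·det(sI-A) = 0.25.
L(s) = (0.25)/(s^2 + 2.4*s + 16.65)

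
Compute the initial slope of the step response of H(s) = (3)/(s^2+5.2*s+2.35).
IVT: y'(0⁺) = lim_{s→∞} s²·Y(s) = lim_{s→∞} s·H(s).
deg(num) = 0, deg(den) = 2, relative degree = 2 ≥ 2, so s·H(s) → 0. Initial slope = 0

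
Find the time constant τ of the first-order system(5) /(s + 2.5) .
First-order system: τ = -1/pole. Pole = -2.5. τ = -1/(-2.5) = 0.4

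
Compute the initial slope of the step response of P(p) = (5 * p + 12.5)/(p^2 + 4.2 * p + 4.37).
IVT: y'(0⁺) = lim_{p→∞} p²·Y(p) = lim_{p→∞} p·P(p).
deg(num) = 1, deg(den) = 2, relative degree = 1, so p·P(p) → (leading num)/(leading den) = 5/1 = 5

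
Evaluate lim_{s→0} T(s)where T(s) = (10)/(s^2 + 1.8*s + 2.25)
DC gain = T(0) = num(0)/den(0) = 10/2.25 = 4.444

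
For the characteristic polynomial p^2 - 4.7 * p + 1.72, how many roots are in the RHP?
p^2 - 4.7*p + 1.72 = (p - 0.4)(p - 4.3). Poles: 0.4, 4.3. RHP poles (Re>0): 2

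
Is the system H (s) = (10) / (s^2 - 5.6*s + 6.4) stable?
Denominator: s^2 - 5.6*s + 6.4 = (s - 1.6)(s - 4). Poles: 1.6, 4. All Re(p)<0: No (unstable)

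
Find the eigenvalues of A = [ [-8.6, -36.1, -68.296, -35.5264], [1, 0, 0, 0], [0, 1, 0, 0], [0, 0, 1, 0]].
Eigenvalues solve det(λI - A) = 0.
Characteristic polynomial: λ^4 + 8.6*λ^3 + 36.1*λ^2 + 68.296*λ + 35.5264 = 0.
Factor: (λ + 0.8)(λ + 2.8)(λ^2 + 5*λ + 15.86) = 0.
Roots: -0.8, -2.5 + 3.1j, -2.5 - 3.1j, -2.8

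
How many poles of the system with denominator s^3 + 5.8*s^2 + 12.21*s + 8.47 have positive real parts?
s^3 + 5.8*s^2 + 12.21*s + 8.47 = (s + 1.4)(s^2 + 4.4*s + 6.05). Poles: -1.4, -2.2 + 1.1j, -2.2 - 1.1j. RHP poles (Re>0): 0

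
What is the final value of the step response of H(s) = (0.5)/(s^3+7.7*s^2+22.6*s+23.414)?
FVT: lim_{t→∞} y(t) = lim_{s→0} s*Y(s) where Y(s) = H(s)/s.
= lim_{s→0} H(s) = H(0) = num(0)/den(0) = 0.5/23.414 = 0.02135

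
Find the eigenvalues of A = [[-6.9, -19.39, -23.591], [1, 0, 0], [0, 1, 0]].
Eigenvalues solve det(λI - A) = 0.
Characteristic polynomial: λ^3 + 6.9*λ^2 + 19.39*λ + 23.591 = 0.
Factor: (λ + 3.1)(λ^2 + 3.8*λ + 7.61) = 0.
Roots: -1.9 + 2j, -1.9 - 2j, -3.1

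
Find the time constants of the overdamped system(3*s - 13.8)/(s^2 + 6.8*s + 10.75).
Overdamped: real poles at -2.5, -4.3. τ = -1/pole → τ₁ = 0.4, τ₂ = 0.2326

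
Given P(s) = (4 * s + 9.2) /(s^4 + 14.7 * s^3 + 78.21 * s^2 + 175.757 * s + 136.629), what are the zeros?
Set numerator = 0: 4*s + 9.2 = 0 → Zeros: -2.3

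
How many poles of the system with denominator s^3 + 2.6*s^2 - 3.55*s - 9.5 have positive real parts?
s^3 + 2.6*s^2 - 3.55*s - 9.5 = (s - 1.9)(s + 2.5)(s + 2). Poles: -2, -2.5, 1.9. RHP poles (Re>0): 1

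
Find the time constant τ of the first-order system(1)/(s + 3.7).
First-order system: τ = -1/pole. Pole = -3.7. τ = -1/(-3.7) = 0.2703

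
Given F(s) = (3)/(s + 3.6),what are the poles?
Set denominator = 0: s + 3.6 = 0 → Poles: -3.6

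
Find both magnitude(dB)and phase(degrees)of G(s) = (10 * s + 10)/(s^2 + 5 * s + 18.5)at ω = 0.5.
Substitute s = j*0.5: G(j0.5) = 0.574691 + 0.195248j.
|G| = 20*log₁₀(sqrt(Re²+Im²)) = -4.34 dB.
∠G = atan2(Im, Re) = 18.76°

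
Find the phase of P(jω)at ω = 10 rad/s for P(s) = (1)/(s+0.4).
Substitute s = j*10: P(j10) = 0.00399361 - 0.0998403j.
∠P(j10) = atan2(Im, Re) = atan2(-0.0998403, 0.00399361) = -87.71°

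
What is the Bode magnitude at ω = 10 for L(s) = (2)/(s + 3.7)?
Substitute s = j*10: L(j10) = 0.0650893 - 0.175917j.
|L(j10)| = sqrt(Re² + Im²) = 0.1876.
20*log₁₀(0.1876) = -14.54 dB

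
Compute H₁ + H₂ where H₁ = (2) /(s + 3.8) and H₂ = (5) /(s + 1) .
Parallel: H = H₁ + H₂ = (n₁·d₂ + n₂·d₁)/(d₁·d₂).
n₁·d₂ = 2*s + 2. n₂·d₁ = 5*s + 19. Sum = 7*s + 21. d₁·d₂ = s^2 + 4.8*s + 3.8.
H(s) = (7*s + 21)/(s^2 + 4.8*s + 3.8)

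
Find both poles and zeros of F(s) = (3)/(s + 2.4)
Set denominator = 0: s + 2.4 = 0 → Poles: -2.4
Numerator is a nonzero constant (3) → Zeros: none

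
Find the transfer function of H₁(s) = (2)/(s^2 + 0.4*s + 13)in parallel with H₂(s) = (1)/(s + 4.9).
Parallel: H = H₁ + H₂ = (n₁·d₂ + n₂·d₁)/(d₁·d₂).
n₁·d₂ = 2*s + 9.8. n₂·d₁ = s^2 + 0.4*s + 13. Sum = s^2 + 2.4*s + 22.8. d₁·d₂ = s^3 + 5.3*s^2 + 14.96*s + 63.7.
H(s) = (s^2 + 2.4*s + 22.8)/(s^3 + 5.3*s^2 + 14.96*s + 63.7)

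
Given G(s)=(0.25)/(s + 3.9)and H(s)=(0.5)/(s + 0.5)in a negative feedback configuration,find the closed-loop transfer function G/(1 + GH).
Closed-loop T = G/(1+GH).
Numerator: G_num * H_den = 0.25*s + 0.125.
Denominator: G_den * H_den + G_num * H_num = (s^2 + 4.4*s + 1.95) + (0.125) = s^2 + 4.4*s + 2.075.
T(s) = (0.25*s + 0.125)/(s^2 + 4.4*s + 2.075)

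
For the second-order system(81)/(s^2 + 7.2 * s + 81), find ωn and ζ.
Standard form: ωn²/(s²+2ζωn·s+ωn²).
const=81=ωn² → ωn=9, s coeff=7.2=2ζωn → ζ=0.4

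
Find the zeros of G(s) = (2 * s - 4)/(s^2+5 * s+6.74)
Set numerator = 0: 2*s - 4 = 0 → Zeros: 2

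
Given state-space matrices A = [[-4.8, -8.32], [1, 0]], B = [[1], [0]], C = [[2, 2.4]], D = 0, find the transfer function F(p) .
F(p) = C(pI - A)⁻¹B + D.
Characteristic polynomial det(pI - A) = p^2 + 4.8*p + 8.32.
Numerator from C·adj(pI-A)·B + D·det(pI-A) = 2*p + 2.4.
F(p) = (2*p + 2.4)/(p^2 + 4.8*p + 8.32)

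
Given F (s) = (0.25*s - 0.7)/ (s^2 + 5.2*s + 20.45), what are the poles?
Set denominator = 0: s^2 + 5.2*s + 20.45 = 0 → Poles: -2.6 + 3.7j, -2.6 - 3.7j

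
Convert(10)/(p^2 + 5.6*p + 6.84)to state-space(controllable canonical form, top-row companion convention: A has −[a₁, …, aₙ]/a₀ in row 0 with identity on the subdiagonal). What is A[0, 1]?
Reachable canonical form for den = p^2 + 5.6*p + 6.84: top row of A = -[a₁,a₂,...,aₙ]/a₀, ones on the subdiagonal, zeros elsewhere.
A = [[-5.6, -6.84], [1, 0]].
A[0,1] = -6.84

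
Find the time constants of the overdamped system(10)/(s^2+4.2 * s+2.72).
Overdamped: real poles at -0.8, -3.4. τ = -1/pole → τ₁ = 1.25, τ₂ = 0.2941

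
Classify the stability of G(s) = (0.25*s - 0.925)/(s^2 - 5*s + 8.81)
Denominator: s^2 - 5*s + 8.81. Poles: 2.5 + 1.6j, 2.5 - 1.6j. Unstable (2 pole(s) in RHP)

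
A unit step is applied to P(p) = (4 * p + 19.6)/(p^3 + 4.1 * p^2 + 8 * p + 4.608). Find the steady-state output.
FVT: lim_{t→∞} y(t) = lim_{p→0} p*Y(p) where Y(p) = P(p)/p.
= lim_{p→0} P(p) = P(0) = num(0)/den(0) = 19.6/4.608 = 4.253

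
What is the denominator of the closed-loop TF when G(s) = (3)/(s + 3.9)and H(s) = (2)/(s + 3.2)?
Characteristic poly = G_den * H_den + G_num * H_num = (s^2 + 7.1*s + 12.48) + (6) = s^2 + 7.1*s + 18.48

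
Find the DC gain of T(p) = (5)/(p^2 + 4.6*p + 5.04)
DC gain = T(0) = num(0)/den(0) = 5/5.04 = 0.9921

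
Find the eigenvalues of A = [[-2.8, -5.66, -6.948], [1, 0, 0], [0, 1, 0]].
Eigenvalues solve det(λI - A) = 0.
Characteristic polynomial: λ^3 + 2.8*λ^2 + 5.66*λ + 6.948 = 0.
Factor: (λ + 1.8)(λ^2 + λ + 3.86) = 0.
Roots: -0.5 + 1.9j, -0.5 - 1.9j, -1.8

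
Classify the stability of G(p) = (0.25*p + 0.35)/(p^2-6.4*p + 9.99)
Denominator: p^2 - 6.4*p + 9.99 = (p - 3.7)(p - 2.7). Poles: 2.7, 3.7. Unstable (2 pole(s) in RHP)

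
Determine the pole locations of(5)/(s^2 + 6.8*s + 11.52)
Set denominator = 0: s^2 + 6.8*s + 11.52 = (s + 3.6)(s + 3.2) = 0 → Poles: -3.2, -3.6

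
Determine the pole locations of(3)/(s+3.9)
Set denominator = 0: s + 3.9 = 0 → Poles: -3.9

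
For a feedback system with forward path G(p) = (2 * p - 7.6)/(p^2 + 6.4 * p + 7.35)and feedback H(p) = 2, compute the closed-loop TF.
Closed-loop T = G/(1+GH).
Numerator: G_num * H_den = 2*p - 7.6.
Denominator: G_den * H_den + G_num * H_num = (p^2 + 6.4*p + 7.35) + (4*p - 15.2) = p^2 + 10.4*p - 7.85.
T(p) = (2*p - 7.6)/(p^2 + 10.4*p - 7.85)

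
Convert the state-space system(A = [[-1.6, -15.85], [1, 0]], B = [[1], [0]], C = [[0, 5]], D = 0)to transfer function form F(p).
F(p) = C(pI - A)⁻¹B + D.
Characteristic polynomial det(pI - A) = p^2 + 1.6*p + 15.85.
Numerator from C·adj(pI-A)·B + D·det(pI-A) = 5.
F(p) = (5)/(p^2 + 1.6*p + 15.85)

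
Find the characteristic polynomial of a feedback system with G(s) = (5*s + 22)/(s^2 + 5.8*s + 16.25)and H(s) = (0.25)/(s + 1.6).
Characteristic poly = G_den * H_den + G_num * H_num = (s^3 + 7.4*s^2 + 25.53*s + 26) + (1.25*s + 5.5) = s^3 + 7.4*s^2 + 26.78*s + 31.5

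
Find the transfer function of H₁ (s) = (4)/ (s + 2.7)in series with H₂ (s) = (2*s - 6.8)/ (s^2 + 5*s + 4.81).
Series: H = H₁ · H₂ = (n₁·n₂)/(d₁·d₂).
Num: n₁·n₂ = 8*s - 27.2. Den: d₁·d₂ = s^3 + 7.7*s^2 + 18.31*s + 12.987.
H(s) = (8*s - 27.2)/(s^3 + 7.7*s^2 + 18.31*s + 12.987)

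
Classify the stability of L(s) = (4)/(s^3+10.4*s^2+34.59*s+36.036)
Denominator: s^3 + 10.4*s^2 + 34.59*s + 36.036 = (s + 4.4)(s + 3.9)(s + 2.1). Poles: -2.1, -3.9, -4.4. Stable (all poles in LHP)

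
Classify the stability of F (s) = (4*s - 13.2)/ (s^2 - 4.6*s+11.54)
Denominator: s^2 - 4.6*s + 11.54. Poles: 2.3 + 2.5j, 2.3 - 2.5j. Unstable (2 pole(s) in RHP)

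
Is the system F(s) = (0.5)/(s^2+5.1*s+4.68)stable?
Denominator: s^2 + 5.1*s + 4.68 = (s + 1.2)(s + 3.9). Poles: -1.2, -3.9. All Re(p)<0: Yes (stable)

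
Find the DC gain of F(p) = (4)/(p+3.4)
DC gain = F(0) = num(0)/den(0) = 4/3.4 = 1.176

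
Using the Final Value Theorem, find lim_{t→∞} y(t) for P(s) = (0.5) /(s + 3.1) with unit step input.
FVT: lim_{t→∞} y(t) = lim_{s→0} s*Y(s) where Y(s) = P(s)/s.
= lim_{s→0} P(s) = P(0) = num(0)/den(0) = 0.5/3.1 = 0.1613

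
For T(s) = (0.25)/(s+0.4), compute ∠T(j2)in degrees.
Substitute s = j*2: T(j2) = 0.0240385 - 0.120192j.
∠T(j2) = atan2(Im, Re) = atan2(-0.120192, 0.0240385) = -78.69°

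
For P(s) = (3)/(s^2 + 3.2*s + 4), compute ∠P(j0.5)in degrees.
Substitute s = j*0.5: P(j0.5) = 0.676794 - 0.288765j.
∠P(j0.5) = atan2(Im, Re) = atan2(-0.288765, 0.676794) = -23.11°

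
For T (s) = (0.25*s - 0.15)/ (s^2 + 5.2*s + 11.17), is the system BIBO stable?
Denominator: s^2 + 5.2*s + 11.17. Poles: -2.6 + 2.1j, -2.6 - 2.1j. All Re(p)<0: Yes (stable)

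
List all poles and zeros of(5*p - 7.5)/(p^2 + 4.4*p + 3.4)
Set denominator = 0: p^2 + 4.4*p + 3.4 = (p + 1)(p + 3.4) = 0 → Poles: -1, -3.4
Set numerator = 0: 5*p - 7.5 = 0 → Zeros: 1.5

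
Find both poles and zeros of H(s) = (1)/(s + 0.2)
Set denominator = 0: s + 0.2 = 0 → Poles: -0.2
Numerator is a nonzero constant (1) → Zeros: none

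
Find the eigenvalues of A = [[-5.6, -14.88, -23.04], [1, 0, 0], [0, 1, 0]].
Eigenvalues solve det(λI - A) = 0.
Characteristic polynomial: λ^3 + 5.6*λ^2 + 14.88*λ + 23.04 = 0.
Factor: (λ + 3.2)(λ^2 + 2.4*λ + 7.2) = 0.
Roots: -1.2 + 2.4j, -1.2 - 2.4j, -3.2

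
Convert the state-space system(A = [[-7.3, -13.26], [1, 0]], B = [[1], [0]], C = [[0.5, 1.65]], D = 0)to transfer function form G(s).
G(s) = C(sI - A)⁻¹B + D.
Characteristic polynomial det(sI - A) = s^2 + 7.3*s + 13.26.
Numerator from C·adj(sI-A)·B + D·det(sI-A) = 0.5*s + 1.65.
G(s) = (0.5*s + 1.65)/(s^2 + 7.3*s + 13.26)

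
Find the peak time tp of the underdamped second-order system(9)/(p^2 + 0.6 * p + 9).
Standard form: ωn²/(p²+2ζωn·p+ωn²) → ωn = 3, ζ = 0.1.
ωd = ωn·√(1-ζ²) = 3·√(1-0.1²) = 2.985.
tp = π/ωd = π/2.985 = 1.052 s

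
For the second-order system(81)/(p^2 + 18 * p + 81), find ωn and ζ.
Standard form: ωn²/(p²+2ζωn·p+ωn²).
const=81=ωn² → ωn=9, p coeff=18=2ζωn → ζ=1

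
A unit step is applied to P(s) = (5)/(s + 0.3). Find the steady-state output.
FVT: lim_{t→∞} y(t) = lim_{s→0} s*Y(s) where Y(s) = P(s)/s.
= lim_{s→0} P(s) = P(0) = num(0)/den(0) = 5/0.3 = 16.67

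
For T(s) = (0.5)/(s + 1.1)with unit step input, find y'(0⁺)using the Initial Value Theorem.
IVT: y'(0⁺) = lim_{s→∞} s²·Y(s) = lim_{s→∞} s·T(s).
deg(num) = 0, deg(den) = 1, relative degree = 1, so s·T(s) → (leading num)/(leading den) = 0.5/1 = 0.5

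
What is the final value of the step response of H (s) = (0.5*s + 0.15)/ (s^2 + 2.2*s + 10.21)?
FVT: lim_{t→∞} y(t) = lim_{s→0} s*Y(s) where Y(s) = H(s)/s.
= lim_{s→0} H(s) = H(0) = num(0)/den(0) = 0.15/10.21 = 0.01469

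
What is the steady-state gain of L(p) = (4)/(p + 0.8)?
DC gain = L(0) = num(0)/den(0) = 4/0.8 = 5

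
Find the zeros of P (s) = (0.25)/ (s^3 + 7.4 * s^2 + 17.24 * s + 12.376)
Numerator is a nonzero constant (0.25) → Zeros: none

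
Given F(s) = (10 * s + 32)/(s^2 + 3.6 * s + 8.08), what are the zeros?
Set numerator = 0: 10*s + 32 = 0 → Zeros: -3.2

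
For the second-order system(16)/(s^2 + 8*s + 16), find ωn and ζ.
Standard form: ωn²/(s²+2ζωn·s+ωn²).
const=16=ωn² → ωn=4, s coeff=8=2ζωn → ζ=1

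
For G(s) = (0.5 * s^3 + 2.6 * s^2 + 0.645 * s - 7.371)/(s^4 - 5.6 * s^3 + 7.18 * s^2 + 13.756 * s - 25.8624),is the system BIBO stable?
Denominator: s^4 - 5.6*s^3 + 7.18*s^2 + 13.756*s - 25.8624 = (s - 1.8)(s + 1.6)(s^2 - 5.4*s + 8.98). Poles: -1.6, 1.8, 2.7 + 1.3j, 2.7 - 1.3j. All Re(p)<0: No (unstable)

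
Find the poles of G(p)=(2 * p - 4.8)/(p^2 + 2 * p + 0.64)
Set denominator = 0: p^2 + 2*p + 0.64 = (p + 0.4)(p + 1.6) = 0 → Poles: -0.4, -1.6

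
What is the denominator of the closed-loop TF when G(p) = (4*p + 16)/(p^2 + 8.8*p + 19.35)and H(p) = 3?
Characteristic poly = G_den * H_den + G_num * H_num = (p^2 + 8.8*p + 19.35) + (12*p + 48) = p^2 + 20.8*p + 67.35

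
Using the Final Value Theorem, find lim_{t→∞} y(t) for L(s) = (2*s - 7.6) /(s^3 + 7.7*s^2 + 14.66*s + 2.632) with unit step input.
FVT: lim_{t→∞} y(t) = lim_{s→0} s*Y(s) where Y(s) = L(s)/s.
= lim_{s→0} L(s) = L(0) = num(0)/den(0) = -7.6/2.632 = -2.888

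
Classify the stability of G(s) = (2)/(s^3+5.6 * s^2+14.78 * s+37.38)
Denominator: s^3 + 5.6*s^2 + 14.78*s + 37.38 = (s + 4.2)(s^2 + 1.4*s + 8.9). Poles: -0.7 + 2.9j, -0.7 - 2.9j, -4.2. Stable (all poles in LHP)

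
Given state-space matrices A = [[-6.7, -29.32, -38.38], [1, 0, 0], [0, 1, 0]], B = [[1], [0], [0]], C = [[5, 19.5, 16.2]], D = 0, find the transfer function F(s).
F(s) = C(sI - A)⁻¹B + D.
Characteristic polynomial det(sI - A) = s^3 + 6.7*s^2 + 29.32*s + 38.38.
Numerator from C·adj(sI-A)·B + D·det(sI-A) = 5*s^2 + 19.5*s + 16.2.
F(s) = (5*s^2 + 19.5*s + 16.2)/(s^3 + 6.7*s^2 + 29.32*s + 38.38)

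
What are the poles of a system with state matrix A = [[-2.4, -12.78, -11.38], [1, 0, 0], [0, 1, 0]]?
Eigenvalues solve det(λI - A) = 0.
Characteristic polynomial: λ^3 + 2.4*λ^2 + 12.78*λ + 11.38 = 0.
Factor: (λ + 1)(λ^2 + 1.4*λ + 11.38) = 0.
Roots: -0.7 + 3.3j, -0.7 - 3.3j, -1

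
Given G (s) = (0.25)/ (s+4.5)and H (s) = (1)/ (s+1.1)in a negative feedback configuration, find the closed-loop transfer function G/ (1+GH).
Closed-loop T = G/(1+GH).
Numerator: G_num * H_den = 0.25*s + 0.275.
Denominator: G_den * H_den + G_num * H_num = (s^2 + 5.6*s + 4.95) + (0.25) = s^2 + 5.6*s + 5.2.
T(s) = (0.25*s + 0.275)/(s^2 + 5.6*s + 5.2)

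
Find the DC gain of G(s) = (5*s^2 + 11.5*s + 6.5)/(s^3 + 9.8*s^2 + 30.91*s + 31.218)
DC gain = G(0) = num(0)/den(0) = 6.5/31.218 = 0.2082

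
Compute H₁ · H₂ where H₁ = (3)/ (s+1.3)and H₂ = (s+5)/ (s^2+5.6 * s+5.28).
Series: H = H₁ · H₂ = (n₁·n₂)/(d₁·d₂).
Num: n₁·n₂ = 3*s + 15. Den: d₁·d₂ = s^3 + 6.9*s^2 + 12.56*s + 6.864.
H(s) = (3*s + 15)/(s^3 + 6.9*s^2 + 12.56*s + 6.864)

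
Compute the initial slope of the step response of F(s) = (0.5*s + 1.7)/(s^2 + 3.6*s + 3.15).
IVT: y'(0⁺) = lim_{s→∞} s²·Y(s) = lim_{s→∞} s·F(s).
deg(num) = 1, deg(den) = 2, relative degree = 1, so s·F(s) → (leading num)/(leading den) = 0.5/1 = 0.5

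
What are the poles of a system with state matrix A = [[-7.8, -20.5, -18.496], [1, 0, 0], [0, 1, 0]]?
Eigenvalues solve det(λI - A) = 0.
Characteristic polynomial: λ^3 + 7.8*λ^2 + 20.5*λ + 18.496 = 0.
Factor: (λ + 3.2)(λ^2 + 4.6*λ + 5.78) = 0.
Roots: -2.3 + 0.7j, -2.3 - 0.7j, -3.2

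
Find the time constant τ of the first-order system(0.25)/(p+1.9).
First-order system: τ = -1/pole. Pole = -1.9. τ = -1/(-1.9) = 0.5263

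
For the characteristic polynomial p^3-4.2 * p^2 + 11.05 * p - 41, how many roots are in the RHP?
p^3 - 4.2*p^2 + 11.05*p - 41 = (p - 4)(p^2 - 0.2*p + 10.25). Poles: 0.1 + 3.2j, 0.1 - 3.2j, 4. RHP poles (Re>0): 3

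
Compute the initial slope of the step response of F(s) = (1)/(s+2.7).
IVT: y'(0⁺) = lim_{s→∞} s²·Y(s) = lim_{s→∞} s·F(s).
deg(num) = 0, deg(den) = 1, relative degree = 1, so s·F(s) → (leading num)/(leading den) = 1/1 = 1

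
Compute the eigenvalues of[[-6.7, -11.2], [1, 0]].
Eigenvalues solve det(λI - A) = 0.
Characteristic polynomial: λ^2 + 6.7*λ + 11.2 = 0.
Factor: (λ + 3.2)(λ + 3.5) = 0.
Roots: -3.2, -3.5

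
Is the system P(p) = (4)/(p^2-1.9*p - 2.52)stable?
Denominator: p^2 - 1.9*p - 2.52 = (p - 2.8)(p + 0.9). Poles: -0.9, 2.8. All Re(p)<0: No (unstable)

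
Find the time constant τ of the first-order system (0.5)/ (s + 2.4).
First-order system: τ = -1/pole. Pole = -2.4. τ = -1/(-2.4) = 0.4167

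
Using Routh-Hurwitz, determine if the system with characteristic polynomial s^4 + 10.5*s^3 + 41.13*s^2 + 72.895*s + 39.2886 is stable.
Routh array:
s^4: [1, 41.13, 39.2886]; s^3: [10.5, 72.895]; s^2: [34.1876, 39.2886]; s^1: [60.8283]; s^0: [39.2886]
First column: [1, 10.5, 34.1876, 60.8283, 39.2886]. Sign changes = 0.
Yes, stable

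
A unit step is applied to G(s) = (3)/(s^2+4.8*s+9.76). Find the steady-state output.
FVT: lim_{t→∞} y(t) = lim_{s→0} s*Y(s) where Y(s) = G(s)/s.
= lim_{s→0} G(s) = G(0) = num(0)/den(0) = 3/9.76 = 0.3074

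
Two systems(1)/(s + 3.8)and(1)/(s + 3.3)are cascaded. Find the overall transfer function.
Series: H = H₁ · H₂ = (n₁·n₂)/(d₁·d₂).
Num: n₁·n₂ = 1. Den: d₁·d₂ = s^2 + 7.1*s + 12.54.
H(s) = (1)/(s^2 + 7.1*s + 12.54)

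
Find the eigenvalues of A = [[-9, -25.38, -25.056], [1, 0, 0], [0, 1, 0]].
Eigenvalues solve det(λI - A) = 0.
Characteristic polynomial: λ^3 + 9*λ^2 + 25.38*λ + 25.056 = 0.
Factor: (λ + 4.8)(λ^2 + 4.2*λ + 5.22) = 0.
Roots: -2.1 + 0.9j, -2.1 - 0.9j, -4.8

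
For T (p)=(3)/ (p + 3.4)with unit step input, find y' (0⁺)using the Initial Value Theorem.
IVT: y'(0⁺) = lim_{p→∞} p²·Y(p) = lim_{p→∞} p·T(p).
deg(num) = 0, deg(den) = 1, relative degree = 1, so p·T(p) → (leading num)/(leading den) = 3/1 = 3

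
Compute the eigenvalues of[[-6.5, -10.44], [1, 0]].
Eigenvalues solve det(λI - A) = 0.
Characteristic polynomial: λ^2 + 6.5*λ + 10.44 = 0.
Factor: (λ + 2.9)(λ + 3.6) = 0.
Roots: -2.9, -3.6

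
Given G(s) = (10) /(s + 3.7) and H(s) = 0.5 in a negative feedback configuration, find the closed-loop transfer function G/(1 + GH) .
Closed-loop T = G/(1+GH).
Numerator: G_num * H_den = 10.
Denominator: G_den * H_den + G_num * H_num = (s + 3.7) + (5) = s + 8.7.
T(s) = (10)/(s + 8.7)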